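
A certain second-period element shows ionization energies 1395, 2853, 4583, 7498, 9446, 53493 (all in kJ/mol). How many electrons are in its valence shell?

Look for the largest jump between consecutive ionization energies: IE6/IE5 ≈ 5.7, far larger than any earlier ratio.
That jump marks the point where a core electron is being removed. So the atom has 5 valence electrons.

5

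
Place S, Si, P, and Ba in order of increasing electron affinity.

Si is in period 3, group 14; P is in period 3, group 15; S is in period 3, group 16; Ba is in period 6, group 2.
Atoms with high Z_eff and room in the valence shell (especially the halogens) have the most exothermic electron affinities.
Neither a single period nor a single group — weigh both effects.
P > Ba: both effects reinforce here, so P is clearly the higher of the two.
Si > P: this pair runs against the simple trend — see the exception note.
S > Si: S lies to the right of Si in period 3, so the across-period effect alone puts S higher.
Note the exception: Si has a higher electron affinity than P, contrary to the simple trend — adding an electron to P's half-filled 3p³ is unfavourable, so Si (3p²) has the more exothermic EA.
Tabulated electron affinity (kJ/mol): Si 134, P 72, S 200, Ba 14.
So from lowest to highest: Ba < P < Si < S.

Ba < P < Si < S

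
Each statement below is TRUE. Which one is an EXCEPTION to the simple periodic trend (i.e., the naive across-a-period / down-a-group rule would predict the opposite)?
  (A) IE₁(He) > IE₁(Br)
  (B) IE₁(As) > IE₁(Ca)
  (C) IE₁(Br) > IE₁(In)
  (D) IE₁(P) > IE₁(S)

(D)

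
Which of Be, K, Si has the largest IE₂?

K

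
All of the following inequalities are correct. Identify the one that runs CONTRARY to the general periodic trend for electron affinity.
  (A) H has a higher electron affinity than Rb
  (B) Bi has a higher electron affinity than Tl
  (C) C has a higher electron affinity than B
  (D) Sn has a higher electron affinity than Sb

(D)

The general trend: electron affinity increases across a period and decreases down a group.
(A) H (period 1, group 1) vs Rb (period 5, group 1): the stated order agrees with the simple trend.
(B) Bi (period 6, group 15) vs Tl (period 6, group 13): the stated order agrees with the simple trend.
(C) C (period 2, group 14) vs B (period 2, group 13): the stated order agrees with the simple trend.
(D) Sn (period 5, group 14) vs Sb (period 5, group 15): the stated order contradicts the simple trend.
The exception is (D): adding an electron to Sb's half-filled 5p³ is unfavourable, so Sn has the more exothermic EA.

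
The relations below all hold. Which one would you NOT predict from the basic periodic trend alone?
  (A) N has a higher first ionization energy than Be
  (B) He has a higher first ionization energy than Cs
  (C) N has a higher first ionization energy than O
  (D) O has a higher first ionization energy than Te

(C)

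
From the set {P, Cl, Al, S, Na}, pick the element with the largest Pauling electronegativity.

Smaller atoms with higher effective nuclear charge are more electronegative.
All lie in period 3, so electronegativity increases left to right.
The largest Pauling electronegativity among these belongs to Cl.

Cl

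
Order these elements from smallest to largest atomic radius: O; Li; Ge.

Li is in period 2, group 1; O is in period 2, group 16; Ge is in period 4, group 14.
Moving right in a period, electrons are added to the same shell under a stronger nuclear pull, so atoms get smaller; moving down, a new shell is opened and atoms get larger.
Here both period and group differ, so the two effects have to be weighed against each other.
Ge > O: both effects reinforce here, so Ge is clearly the larger of the two.
Li > Ge: the two effects oppose for this pair; the across-period effect wins (133 vs 121 pm).
For reference (pm): Li 133, O 63, Ge 121.
So from smallest to largest: O < Ge < Li.

O, Ge, Li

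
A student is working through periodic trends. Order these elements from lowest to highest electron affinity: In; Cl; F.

In < F < Cl

F is in period 2, group 17; Cl is in period 3, group 17; In is in period 5, group 13.
EA tends to increase across a period and decrease down a group, though the pattern is less regular than for IE or radius.
Neither a single period nor a single group — weigh both effects.
F > In: relative to In, both the across-period and down-group shifts push F's electron affinity up.
Cl > F: this pair runs against the simple trend — see the exception note.
Note the exception: Cl has a higher electron affinity than F, contrary to the simple trend — F's small 2p subshell makes the incoming electron feel strong e⁻–e⁻ repulsion, so Cl actually releases more energy on gaining an electron.
Approximate values (kJ/mol): F 328, Cl 349, In 29.
So from lowest to highest: In < F < Cl.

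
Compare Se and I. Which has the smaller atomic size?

Se

Se is in period 4, group 16; I is in period 5, group 17.
Moving right in a period, electrons are added to the same shell under a stronger nuclear pull, so atoms get smaller; moving down, a new shell is opened and atoms get larger.
A diagonal step moves right (one effect) and down (the opposite effect) at once.
I > Se: the two effects oppose for this pair; the down-group effect wins (133 vs 116 pm).
Approximate values (pm): Se 116, I 133.
So Se has the smaller atomic size (Se < I).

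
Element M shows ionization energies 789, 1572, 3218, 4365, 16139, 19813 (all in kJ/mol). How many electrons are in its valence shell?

Look for the largest jump between consecutive ionization energies: IE5/IE4 ≈ 3.7, far larger than any earlier ratio.
That jump marks the point where a core electron is being removed. So the atom has 4 valence electrons.

4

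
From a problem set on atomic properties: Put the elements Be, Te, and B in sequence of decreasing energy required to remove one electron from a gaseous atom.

Be is in period 2, group 2; B is in period 2, group 13; Te is in period 5, group 16.
IE₁ increases left→right with effective nuclear charge and decreases top→bottom as the valence shell moves farther out.
Here both period and group differ, so the two effects have to be weighed against each other.
Te > B: period and group pull opposite ways; the across-period shift dominates (869 vs 801 kJ/mol).
Be > Te: period and group pull opposite ways; the down-group shift dominates (900 vs 869 kJ/mol).
Note the exception: Be has a higher first ionization energy than B, contrary to the simple trend — removing B's lone 2p electron is easier than breaking Be's filled 2s².
Approximate values (kJ/mol): Be 900, B 801, Te 869.
So from highest to lowest: Be > Te > B.

Be > Te > B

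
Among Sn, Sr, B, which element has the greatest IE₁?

B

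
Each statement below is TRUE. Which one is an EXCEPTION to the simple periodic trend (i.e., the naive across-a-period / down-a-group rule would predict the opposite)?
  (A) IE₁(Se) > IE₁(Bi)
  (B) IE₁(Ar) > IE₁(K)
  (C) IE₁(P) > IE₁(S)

The general trend: IE₁ increases across a period and decreases down a group.
(A) Se (period 4, group 16) vs Bi (period 6, group 15): the stated order agrees with the simple trend.
(B) Ar (period 3, group 18) vs K (period 4, group 1): the stated order agrees with the simple trend.
(C) P (period 3, group 15) vs S (period 3, group 16): the stated order contradicts the simple trend.
The exception is (C): S (3p⁴) ionizes more easily than half-filled P (3p³) because the paired 3p electron in S is pushed out by e⁻–e⁻ repulsion.

(C)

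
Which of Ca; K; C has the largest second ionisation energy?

K

Consider each +1 ion: Ca⁺ still has 1 valence electron; K⁺ is the bare [Ar] core; C⁺ still has 3 valence electrons.
Pulling an electron out of a noble-gas core costs far more than removing a remaining valence electron, so K sits at the high end of IE_2.
Valence configurations: Ca⁺ [Ar]4s¹, C⁺ [He]2s²2p¹.
The numbers (kJ/mol): Ca 1145, K 3052, C 2353.
Hence IE_2: Ca < C < K.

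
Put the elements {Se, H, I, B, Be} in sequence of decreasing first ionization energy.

H is in period 1, group 1; Be is in period 2, group 2; B is in period 2, group 13; Se is in period 4, group 16; I is in period 5, group 17.
First ionization energy rises across a period (greater Z_eff holds electrons more tightly) and falls down a group (valence electrons are farther from the nucleus).
Neither a single period nor a single group — weigh both effects.
Be > B: this pair runs against the simple trend — see the exception note.
Se > Be: the two effects oppose for this pair; the across-period effect wins (941 vs 900 kJ/mol).
I > Se: period and group pull opposite ways; the across-period shift dominates (1008 vs 941 kJ/mol).
H > I: the two effects oppose for this pair; the down-group effect wins (1312 vs 1008 kJ/mol).
Note the exception: Be has a higher first ionization energy than B, contrary to the simple trend — removing B's lone 2p electron is easier than breaking Be's filled 2s².
Approximate values (kJ/mol): H 1312, Be 900, B 801, Se 941, I 1008.
So from highest to lowest: H > I > Se > Be > B.

H > I > Se > Be > B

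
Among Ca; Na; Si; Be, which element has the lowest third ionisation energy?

Si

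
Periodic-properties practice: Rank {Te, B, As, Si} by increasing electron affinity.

B is in period 2, group 13; Si is in period 3, group 14; As is in period 4, group 15; Te is in period 5, group 16.
Atoms with high Z_eff and room in the valence shell (especially the halogens) have the most exothermic electron affinities.
These sit on a diagonal, where the across-period and down-group effects partly cancel.
As > B: the two effects oppose for this pair; the across-period effect wins (78 vs 27 kJ/mol).
Si > As: the two effects oppose for this pair; the down-group effect wins (134 vs 78 kJ/mol).
Te > Si: period and group pull opposite ways; the across-period shift dominates (190 vs 134 kJ/mol).
Tabulated electron affinity (kJ/mol): B 27, Si 134, As 78, Te 190.
So from lowest to highest: B < As < Si < Te.

B, As, Si, Te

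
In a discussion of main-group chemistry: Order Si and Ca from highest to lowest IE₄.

Ca > Si

IE_4 is the cost of taking one more electron from the +3 cation: Si³⁺ still has 1 valence electron; Ca³⁺ is already 1 electron into the core.
Pulling an electron out of a noble-gas core costs far more than removing a remaining valence electron, so Ca sits at the high end of IE_4.
The numbers (kJ/mol): Si 4356, Ca 6491.
Putting it together, IE_4: Si < Ca.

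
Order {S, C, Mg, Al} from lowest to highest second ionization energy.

Mg, Al, S, C

Consider each +1 ion: S⁺ still has 5 valence electrons; C⁺ still has 3 valence electrons; Mg⁺ still has 1 valence electron; Al⁺ still has 2 valence electrons.
All are still removing valence electrons, so compare the +1 ions as you would atoms: IE_2 generally rises across a period (higher Z_eff) and falls down a group (larger shell), subject to the usual subshell exceptions.
Valence configurations: S⁺ [Ne]3s²3p³, C⁺ [He]2s²2p¹, Mg⁺ [Ne]3s¹, Al⁺ [Ne]3s².
Tabulated IE_2 (kJ/mol): S 2252, C 2353, Mg 1451, Al 1817.
So the second ionization energies run Mg < Al < S < C.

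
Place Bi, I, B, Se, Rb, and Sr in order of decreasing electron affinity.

I > Se > Bi > Rb > B > Sr

EA tends to increase across a period and decrease down a group, though the pattern is less regular than for IE or radius.
Neither a single period nor a single group — weigh both effects.
B > Sr: relative to Sr, both the across-period and down-group shifts push B's electron affinity up.
Rb > B: this pair runs against the simple trend — see the exception note.
Bi > Rb: period and group pull opposite ways; the across-period shift dominates (91 vs 47 kJ/mol).
Se > Bi: relative to Bi, both the across-period and down-group shifts push Se's electron affinity up.
I > Se: period and group pull opposite ways; the across-period shift dominates (295 vs 195 kJ/mol).
Note the exception: Rb has a higher electron affinity than B, contrary to the simple trend — B's ns²np¹ configuration gives only a small electron affinity — the sparsely filled np subshell binds an added electron weakly.
Note the exception: Rb has a higher electron affinity than Sr, contrary to the simple trend — adding an electron to Sr (ns²) has to open a new, higher-energy np subshell, which is unfavourable.
For reference (kJ/mol): B 27, Se 195, Rb 47, Sr 5, I 295, Bi 91.
So from highest to lowest: I > Se > Bi > Rb > B > Sr.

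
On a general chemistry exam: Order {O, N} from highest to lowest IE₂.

O, N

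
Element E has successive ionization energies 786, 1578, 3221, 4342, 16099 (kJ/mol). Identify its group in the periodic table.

Group 14

Look for the largest jump between consecutive ionization energies: IE5/IE4 ≈ 3.7, far larger than any earlier ratio.
That jump marks the point where a core electron is being removed. So the atom has 4 valence electrons.
A main-group element with 4 valence electrons is in group 14.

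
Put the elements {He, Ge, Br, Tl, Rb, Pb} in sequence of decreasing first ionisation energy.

He is in period 1, group 18; Ge is in period 4, group 14; Br is in period 4, group 17; Rb is in period 5, group 1; Tl is in period 6, group 13; Pb is in period 6, group 14.
Across a period the outer electron is held more tightly (higher IE₁); down a group it sits in a higher shell, more shielded, and comes off more easily.
Neither a single period nor a single group — weigh both effects.
Tl > Rb: period and group pull opposite ways; the across-period shift dominates (589 vs 403 kJ/mol).
Pb > Tl: both are in period 6; the period trend gives Pb the larger value.
Ge > Pb: they share group 14; the group trend gives Ge the larger value.
Br > Ge: Br lies to the right of Ge in period 4, so the across-period effect alone puts Br higher.
He > Br: both effects reinforce here, so He is clearly the higher of the two.
Approximate values (kJ/mol): He 2372, Ge 762, Br 1140, Rb 403, Tl 589, Pb 716.
So from highest to lowest: He > Br > Ge > Pb > Tl > Rb.

He > Br > Ge > Pb > Tl > Rb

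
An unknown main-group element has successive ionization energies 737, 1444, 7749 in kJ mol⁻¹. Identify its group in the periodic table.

Group 2

Look for the largest jump between consecutive ionization energies: IE3/IE2 ≈ 5.4, far larger than any earlier ratio.
That jump marks the point where a core electron is being removed. So the atom has 2 valence electrons.
A main-group element with 2 valence electrons is in group 2.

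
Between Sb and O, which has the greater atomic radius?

O is in period 2, group 16; Sb is in period 5, group 15.
Atomic radius shrinks across a period as nuclear charge pulls the same shell inward, and grows down a group as new shells are added.
Neither a single period nor a single group — weigh both effects.
Sb > O: relative to O, both the across-period and down-group shifts push Sb's atomic radius up.
For reference (pm): O 63, Sb 140.
So Sb has the greater atomic radius (Sb > O).

Sb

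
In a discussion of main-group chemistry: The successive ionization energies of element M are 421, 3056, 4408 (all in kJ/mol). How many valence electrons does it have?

Look for the largest jump between consecutive ionization energies: IE2/IE1 ≈ 7.3, far larger than any earlier ratio.
That jump marks the point where a core electron is being removed. So the atom has 1 valence electron.

1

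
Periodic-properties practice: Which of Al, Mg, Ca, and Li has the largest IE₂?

Li

The second ionization energy removes an electron from the +1 ion. For each element: Al⁺ still has 2 valence electrons; Mg⁺ still has 1 valence electron; Ca⁺ still has 1 valence electron; Li⁺ is the bare [He] core.
Core electrons are held far more tightly than valence electrons, so Li tops the IE_2 order.
Valence configurations: Al⁺ [Ne]3s², Mg⁺ [Ne]3s¹, Ca⁺ [Ar]4s¹.
The numbers (kJ/mol): Al 1817, Mg 1451, Ca 1145, Li 7298.
Putting it together, IE_2: Ca < Mg < Al < Li.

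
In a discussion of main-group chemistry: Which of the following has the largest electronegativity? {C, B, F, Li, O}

F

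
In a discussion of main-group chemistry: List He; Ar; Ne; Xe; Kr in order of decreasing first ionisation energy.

He > Ne > Ar > Kr > Xe

He is in period 1, group 18; Ne is in period 2, group 18; Ar is in period 3, group 18; Kr is in period 4, group 18; Xe is in period 5, group 18.
First ionization energy rises across a period (greater Z_eff holds electrons more tightly) and falls down a group (valence electrons are farther from the nucleus).
All are in group 18, so first ionization energy increases up the group.
So from highest to lowest: He > Ne > Ar > Kr > Xe.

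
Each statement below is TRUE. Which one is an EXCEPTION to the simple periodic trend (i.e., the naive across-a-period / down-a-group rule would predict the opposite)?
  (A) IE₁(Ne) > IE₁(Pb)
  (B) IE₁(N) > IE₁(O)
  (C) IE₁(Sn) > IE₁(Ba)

(B)

The general trend: first ionisation energy increases across a period and decreases down a group.
(A) Ne (period 2, group 18) vs Pb (period 6, group 14): the stated order agrees with the simple trend.
(B) N (period 2, group 15) vs O (period 2, group 16): the stated order contradicts the simple trend.
(C) Sn (period 5, group 14) vs Ba (period 6, group 2): the stated order agrees with the simple trend.
The exception is (B): pairing an electron in O's 2p⁴ costs repulsion energy, so O ionizes more easily than half-filled N (2p³).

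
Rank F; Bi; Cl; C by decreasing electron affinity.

Cl > F > C > Bi

Electron affinity generally becomes more exothermic across a period toward the halogens and less exothermic down a group.
These span different periods and groups, so the two trends combine.
C > Bi: the two effects oppose for this pair; the down-group effect wins (122 vs 91 kJ/mol).
F > C: both are in period 2; the period trend gives F the larger value.
Cl > F: this pair runs against the simple trend — see the exception note.
Note the exception: Cl has a higher electron affinity than F, contrary to the simple trend — F's small 2p subshell makes the incoming electron feel strong e⁻–e⁻ repulsion, so Cl actually releases more energy on gaining an electron.
Approximate values (kJ/mol): C 122, F 328, Cl 349, Bi 91.
So from highest to lowest: Cl > F > C > Bi.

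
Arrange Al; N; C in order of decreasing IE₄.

Al > N > C

After 3 electrons have been removed, what remains? Al³⁺ is the bare [Ne] core; N³⁺ still has 2 valence electrons; C³⁺ still has 1 valence electron.
Pulling an electron out of a noble-gas core costs far more than removing a remaining valence electron, so Al sits at the high end of IE_4.
Valence configurations: N³⁺ [He]2s², C³⁺ [He]2s¹.
Tabulated IE_4 (kJ/mol): Al 11577, N 7475, C 6223.
Putting it together, IE_4: C < N < Al.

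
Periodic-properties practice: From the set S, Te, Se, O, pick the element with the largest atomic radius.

O is in period 2, group 16; S is in period 3, group 16; Se is in period 4, group 16; Te is in period 5, group 16.
Radius decreases left→right (rising Z_eff, same n) and increases top→bottom (higher n).
All are in group 16, so atomic radius increases down the group.
The largest atomic radius among these belongs to Te.

Te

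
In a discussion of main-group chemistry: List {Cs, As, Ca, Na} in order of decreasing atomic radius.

Cs > Ca > Na > As

Moving right in a period, electrons are added to the same shell under a stronger nuclear pull, so atoms get smaller; moving down, a new shell is opened and atoms get larger.
Here both period and group differ, so the two effects have to be weighed against each other.
Na > As: the two effects oppose for this pair; the across-period effect wins (155 vs 121 pm).
Ca > Na: period and group pull opposite ways; the down-group shift dominates (171 vs 155 pm).
Cs > Ca: relative to Ca, both the across-period and down-group shifts push Cs's atomic radius up.
For reference (pm): Na 155, Ca 171, As 121, Cs 232.
So from largest to smallest: Cs > Ca > Na > As.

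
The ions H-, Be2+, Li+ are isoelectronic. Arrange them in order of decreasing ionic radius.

H-, Li+, Be2+

All of these have 2 electrons, so size is governed by nuclear charge alone: the more protons, the stronger the pull on the same electron cloud, and the smaller the ion.
Nuclear charges: Be2+ (Z=4), Li+ (Z=3), H- (Z=1).
Largest to smallest: H- > Li+ > Be2+.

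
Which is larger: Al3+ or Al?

Al

Forming Al3+ removes 3 electrons from Al. Fewer electrons for the same nuclear charge means less shielding and a higher Z_eff on the remaining electrons, and for main-group metals the entire outer shell is lost.
A cation is smaller than its parent atom: Al3+ < Al.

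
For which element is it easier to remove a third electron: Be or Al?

IE_3 is the cost of taking one more electron from the +2 cation: Be²⁺ is the bare [He] core; Al²⁺ still has 1 valence electron.
Breaking into a closed-shell core is much more expensive than removing a leftover valence electron — Be has the largest IE_3 here.
Approximate IE_3 values (kJ/mol): Be 14849, Al 2745.
Overall IE_3 order: Al < Be.

Al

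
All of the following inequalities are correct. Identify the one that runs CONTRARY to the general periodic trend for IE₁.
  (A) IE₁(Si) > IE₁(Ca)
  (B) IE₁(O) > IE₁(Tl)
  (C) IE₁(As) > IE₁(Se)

The general trend: IE₁ increases across a period and decreases down a group.
(A) Si (period 3, group 14) vs Ca (period 4, group 2): the stated order agrees with the simple trend.
(B) O (period 2, group 16) vs Tl (period 6, group 13): the stated order agrees with the simple trend.
(C) As (period 4, group 15) vs Se (period 4, group 16): the stated order contradicts the simple trend.
The exception is (C): Se (4p⁴) ionizes more easily than half-filled As (4p³).

(C)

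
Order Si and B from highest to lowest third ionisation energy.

B > Si

Consider each +2 ion: Si²⁺ still has 2 valence electrons; B²⁺ still has 1 valence electron.
All are still removing valence electrons, so compare the +2 ions as you would atoms: IE_3 generally rises across a period (higher Z_eff) and falls down a group (larger shell), subject to the usual subshell exceptions.
Valence configurations: Si²⁺ [Ne]3s², B²⁺ [He]2s¹.
Tabulated IE_3 (kJ/mol): Si 3232, B 3660.
Hence IE_3: Si < B.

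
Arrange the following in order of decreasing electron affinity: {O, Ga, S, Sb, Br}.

Atoms with high Z_eff and room in the valence shell (especially the halogens) have the most exothermic electron affinities.
These span different periods and groups, so the two trends combine.
Sb > Ga: the two effects oppose for this pair; the across-period effect wins (103 vs 29 kJ/mol).
O > Sb: both effects reinforce here, so O is clearly the higher of the two.
S > O: this pair runs against the simple trend — see the exception note.
Br > S: the two effects oppose for this pair; the across-period effect wins (325 vs 200 kJ/mol).
Note the exception: S has a higher electron affinity than O, contrary to the simple trend — the compact 2p subshell of O repels the added electron more than S's larger 3p does.
For reference (kJ/mol): O 141, S 200, Ga 29, Br 325, Sb 103.
So from highest to lowest: Br > S > O > Sb > Ga.

Br, S, O, Sb, Ga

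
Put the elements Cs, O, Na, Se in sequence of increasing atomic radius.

O is in period 2, group 16; Na is in period 3, group 1; Se is in period 4, group 16; Cs is in period 6, group 1.
Moving right in a period, electrons are added to the same shell under a stronger nuclear pull, so atoms get smaller; moving down, a new shell is opened and atoms get larger.
Neither a single period nor a single group — weigh both effects.
Se > O: they share group 16; the group trend gives Se the larger value.
Na > Se: period and group pull opposite ways; the across-period shift dominates (155 vs 116 pm).
Cs > Na: they share group 1; the group trend gives Cs the larger value.
For reference (pm): O 63, Na 155, Se 116, Cs 232.
So from smallest to largest: O < Se < Na < Cs.

O < Se < Na < Cs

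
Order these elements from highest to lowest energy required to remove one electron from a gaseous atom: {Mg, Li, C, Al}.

Li is in period 2, group 1; C is in period 2, group 14; Mg is in period 3, group 2; Al is in period 3, group 13.
Removing the outermost electron gets harder across a period and easier down a group.
Here both period and group differ, so the two effects have to be weighed against each other.
Al > Li: the two effects oppose for this pair; the across-period effect wins (578 vs 520 kJ/mol).
Mg > Al: this pair runs against the simple trend — see the exception note.
C > Mg: relative to Mg, both the across-period and down-group shifts push C's first ionization energy up.
Note the exception: Mg has a higher first ionization energy than Al, contrary to the simple trend — Al's single 3p electron is easier to remove than one from Mg's filled 3s².
Approximate values (kJ/mol): Li 520, C 1086, Mg 738, Al 578.
So from highest to lowest: C > Mg > Al > Li.

C > Mg > Al > Li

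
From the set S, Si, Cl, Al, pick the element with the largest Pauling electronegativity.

Cl

Al is in period 3, group 13; Si is in period 3, group 14; S is in period 3, group 16; Cl is in period 3, group 17.
EN rises left→right (higher Z_eff, smaller atoms) and falls top→bottom (larger, more shielded atoms).
All lie in period 3, so electronegativity increases left to right.
The largest Pauling electronegativity among these belongs to Cl.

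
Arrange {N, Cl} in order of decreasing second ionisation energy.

N > Cl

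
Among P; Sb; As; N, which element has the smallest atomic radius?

N is in period 2, group 15; P is in period 3, group 15; As is in period 4, group 15; Sb is in period 5, group 15.
Across a period the added protons contract the valence shell; down a group each new principal shell makes the atom larger.
All are in group 15, so atomic radius increases down the group.
The smallest atomic radius among these belongs to N.

N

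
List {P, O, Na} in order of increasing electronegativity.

Na, P, O

O is in period 2, group 16; Na is in period 3, group 1; P is in period 3, group 15.
Smaller atoms with higher effective nuclear charge are more electronegative.
Neither a single period nor a single group — weigh both effects.
P > Na: P lies to the right of Na in period 3, so the across-period effect alone puts P higher.
O > P: relative to P, both the across-period and down-group shifts push O's electronegativity up.
Tabulated electronegativity (Pauling): O 3.44, Na 0.93, P 2.19.
So from lowest to highest: Na < P < O.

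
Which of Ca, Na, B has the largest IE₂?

IE_2 is the cost of taking one more electron from the +1 cation: Ca⁺ still has 1 valence electron; Na⁺ is the bare [Ne] core; B⁺ still has 2 valence electrons.
Pulling an electron out of a noble-gas core costs far more than removing a remaining valence electron, so Na sits at the high end of IE_2.
Valence configurations: Ca⁺ [Ar]4s¹, B⁺ [He]2s².
The numbers (kJ/mol): Ca 1145, Na 4562, B 2427.
Hence IE_2: Ca < B < Na.

Na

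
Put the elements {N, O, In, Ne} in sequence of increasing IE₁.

In < O < N < Ne

Removing the outermost electron gets harder across a period and easier down a group.
These span different periods and groups, so the two trends combine.
O > In: both effects reinforce here, so O is clearly the higher of the two.
N > O: this pair runs against the simple trend — see the exception note.
Ne > N: Ne lies to the right of N in period 2, so the across-period effect alone puts Ne higher.
Note the exception: N has a higher first ionization energy than O, contrary to the simple trend — pairing an electron in O's 2p⁴ costs repulsion energy, so O ionizes more easily than half-filled N (2p³).
For reference (kJ/mol): N 1402, O 1314, Ne 2081, In 558.
So from lowest to highest: In < O < N < Ne.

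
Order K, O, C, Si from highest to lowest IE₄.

After 3 electrons have been removed, what remains? K³⁺ is already 2 electrons into the core; O³⁺ still has 3 valence electrons; C³⁺ still has 1 valence electron; Si³⁺ still has 1 valence electron.
Usually core removal costs more than valence removal, but here the competition is close: a tightly held n=2 valence electron can cost more to remove than an n=3 core electron, so the actual values have to decide it.
Valence configurations: O³⁺ [He]2s²2p¹, C³⁺ [He]2s¹, Si³⁺ [Ne]3s¹.
Tabulated IE_4 (kJ/mol): K 5877, O 7469, C 6223, Si 4356.
Hence IE_4: Si < K < C < O.

O > C > K > Si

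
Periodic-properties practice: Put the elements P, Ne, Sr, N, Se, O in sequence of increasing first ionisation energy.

Sr, Se, P, O, N, Ne

Across a period the outer electron is held more tightly (higher IE₁); down a group it sits in a higher shell, more shielded, and comes off more easily.
Neither a single period nor a single group — weigh both effects.
Se > Sr: relative to Sr, both the across-period and down-group shifts push Se's first ionization energy up.
P > Se: period and group pull opposite ways; the down-group shift dominates (1012 vs 941 kJ/mol).
O > P: relative to P, both the across-period and down-group shifts push O's first ionization energy up.
N > O: this pair runs against the simple trend — see the exception note.
Ne > N: Ne lies to the right of N in period 2, so the across-period effect alone puts Ne higher.
Note the exception: N has a higher first ionization energy than O, contrary to the simple trend — pairing an electron in O's 2p⁴ costs repulsion energy, so O ionizes more easily than half-filled N (2p³).
For reference (kJ/mol): N 1402, O 1314, Ne 2081, P 1012, Se 941, Sr 550.
So from lowest to highest: Sr < Se < P < O < N < Ne.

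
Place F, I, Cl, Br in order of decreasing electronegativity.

F is in period 2, group 17; Cl is in period 3, group 17; Br is in period 4, group 17; I is in period 5, group 17.
Electronegativity increases across a period and decreases down a group, tracking effective nuclear charge and atomic size.
All are in group 17, so electronegativity increases up the group.
So from highest to lowest: F > Cl > Br > I.

F > Cl > Br > I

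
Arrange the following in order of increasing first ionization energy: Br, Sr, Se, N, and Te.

Sr, Te, Se, Br, N

N is in period 2, group 15; Se is in period 4, group 16; Br is in period 4, group 17; Sr is in period 5, group 2; Te is in period 5, group 16.
Removing the outermost electron gets harder across a period and easier down a group.
Here both period and group differ, so the two effects have to be weighed against each other.
Te > Sr: both are in period 5; the period trend gives Te the larger value.
Se > Te: Se sits above Te in group 16, so the down-group effect alone puts Se higher.
Br > Se: Br lies to the right of Se in period 4, so the across-period effect alone puts Br higher.
N > Br: period and group pull opposite ways; the down-group shift dominates (1402 vs 1140 kJ/mol).
Approximate values (kJ/mol): N 1402, Se 941, Br 1140, Sr 550, Te 869.
So from lowest to highest: Sr < Te < Se < Br < N.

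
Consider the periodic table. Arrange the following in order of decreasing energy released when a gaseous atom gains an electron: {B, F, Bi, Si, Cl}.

Cl > F > Si > Bi > B

B is in period 2, group 13; F is in period 2, group 17; Si is in period 3, group 14; Cl is in period 3, group 17; Bi is in period 6, group 15.
Electron affinity generally becomes more exothermic across a period toward the halogens and less exothermic down a group.
Neither a single period nor a single group — weigh both effects.
Bi > B: period and group pull opposite ways; the across-period shift dominates (91 vs 27 kJ/mol).
Si > Bi: period and group pull opposite ways; the down-group shift dominates (134 vs 91 kJ/mol).
F > Si: both effects reinforce here, so F is clearly the higher of the two.
Cl > F: this pair runs against the simple trend — see the exception note.
Note the exception: Cl has a higher electron affinity than F, contrary to the simple trend — F's small 2p subshell makes the incoming electron feel strong e⁻–e⁻ repulsion, so Cl actually releases more energy on gaining an electron.
Tabulated electron affinity (kJ/mol): B 27, F 328, Si 134, Cl 349, Bi 91.
So from highest to lowest: Cl > F > Si > Bi > B.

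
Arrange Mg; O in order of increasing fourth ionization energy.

O < Mg

The fourth ionization energy removes an electron from the +3 ion. For each element: Mg³⁺ is already 1 electron into the core; O³⁺ still has 3 valence electrons.
Breaking into a closed-shell core is much more expensive than removing a leftover valence electron — Mg has the largest IE_4 here.
The numbers (kJ/mol): Mg 10543, O 7469.
Overall IE_4 order: O < Mg.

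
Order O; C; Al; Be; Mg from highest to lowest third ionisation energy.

Be, Mg, O, C, Al

After 2 electrons have been removed, what remains? O²⁺ still has 4 valence electrons; C²⁺ still has 2 valence electrons; Al²⁺ still has 1 valence electron; Be²⁺ is the bare [He] core; Mg²⁺ is the bare [Ne] core.
Pulling an electron out of a noble-gas core costs far more than removing a remaining valence electron, so Mg and Be sit at the high end of IE_3.
Valence configurations: O²⁺ [He]2s²2p², C²⁺ [He]2s², Al²⁺ [Ne]3s¹.
Approximate IE_3 values (kJ/mol): O 5300, C 4620, Al 2745, Be 14849, Mg 7733.
Overall IE_3 order: Al < C < O < Mg < Be.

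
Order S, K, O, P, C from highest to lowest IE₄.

Consider each +3 ion: S³⁺ still has 3 valence electrons; K³⁺ is already 2 electrons into the core; O³⁺ still has 3 valence electrons; P³⁺ still has 2 valence electrons; C³⁺ still has 1 valence electron.
Usually core removal costs more than valence removal, but here the competition is close: a tightly held n=2 valence electron can cost more to remove than an n=3 core electron, so the actual values have to decide it.
Valence configurations: S³⁺ [Ne]3s²3p¹, O³⁺ [He]2s²2p¹, P³⁺ [Ne]3s², C³⁺ [He]2s¹.
S³⁺ loses a lone 3p electron whereas P³⁺ must break into a filled 3s² pair, so IE_4(P) > IE_4(S) even though S has the higher nuclear charge.
Approximate IE_4 values (kJ/mol): S 4556, K 5877, O 7469, P 4964, C 6223.
Overall IE_4 order: S < P < K < C < O.

O > C > K > P > S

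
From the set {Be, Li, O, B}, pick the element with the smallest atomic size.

Radius decreases left→right (rising Z_eff, same n) and increases top→bottom (higher n).
All lie in period 2, so atomic radius increases right to left.
The smallest atomic size among these belongs to O.

O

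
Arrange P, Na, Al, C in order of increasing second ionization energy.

Al < P < C < Na

Consider each +1 ion: P⁺ still has 4 valence electrons; Na⁺ is the bare [Ne] core; Al⁺ still has 2 valence electrons; C⁺ still has 3 valence electrons.
Core electrons are held far more tightly than valence electrons, so Na tops the IE_2 order.
Valence configurations: P⁺ [Ne]3s²3p², Al⁺ [Ne]3s², C⁺ [He]2s²2p¹.
The numbers (kJ/mol): P 1907, Na 4562, Al 1817, C 2353.
Hence IE_2: Al < P < C < Na.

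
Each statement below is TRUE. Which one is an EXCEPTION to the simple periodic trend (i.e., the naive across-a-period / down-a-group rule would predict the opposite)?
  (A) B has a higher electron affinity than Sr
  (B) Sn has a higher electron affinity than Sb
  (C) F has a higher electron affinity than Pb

The general trend: electron affinity increases across a period and decreases down a group.
(A) B (period 2, group 13) vs Sr (period 5, group 2): the stated order agrees with the simple trend.
(B) Sn (period 5, group 14) vs Sb (period 5, group 15): the stated order contradicts the simple trend.
(C) F (period 2, group 17) vs Pb (period 6, group 14): the stated order agrees with the simple trend.
The exception is (B): adding an electron to Sb's half-filled 5p³ is unfavourable, so Sn has the more exothermic EA.

(B)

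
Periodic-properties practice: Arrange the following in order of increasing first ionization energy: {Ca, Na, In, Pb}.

Na < In < Ca < Pb

Na is in period 3, group 1; Ca is in period 4, group 2; In is in period 5, group 13; Pb is in period 6, group 14.
Removing the outermost electron gets harder across a period and easier down a group.
A diagonal step moves right (one effect) and down (the opposite effect) at once.
In > Na: the two effects oppose for this pair; the across-period effect wins (558 vs 496 kJ/mol).
Ca > In: period and group pull opposite ways; the down-group shift dominates (590 vs 558 kJ/mol).
Pb > Ca: period and group pull opposite ways; the across-period shift dominates (716 vs 590 kJ/mol).
Approximate values (kJ/mol): Na 496, Ca 590, In 558, Pb 716.
So from lowest to highest: Na < In < Ca < Pb.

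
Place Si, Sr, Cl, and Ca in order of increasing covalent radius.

Cl < Si < Ca < Sr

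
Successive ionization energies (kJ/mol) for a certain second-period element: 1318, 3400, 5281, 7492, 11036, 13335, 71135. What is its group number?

Group 16

Look for the largest jump between consecutive ionization energies: IE7/IE6 ≈ 5.3, far larger than any earlier ratio.
That jump marks the point where a core electron is being removed. So the atom has 6 valence electrons.
A main-group element with 6 valence electrons is in group 16.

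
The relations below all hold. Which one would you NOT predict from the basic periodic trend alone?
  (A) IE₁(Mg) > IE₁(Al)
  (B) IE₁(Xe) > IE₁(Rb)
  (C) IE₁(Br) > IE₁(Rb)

(A)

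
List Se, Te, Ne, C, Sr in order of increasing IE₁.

First ionization energy rises across a period (greater Z_eff holds electrons more tightly) and falls down a group (valence electrons are farther from the nucleus).
These span different periods and groups, so the two trends combine.
Te > Sr: Te lies to the right of Sr in period 5, so the across-period effect alone puts Te higher.
Se > Te: they share group 16; the group trend gives Se the larger value.
C > Se: period and group pull opposite ways; the down-group shift dominates (1086 vs 941 kJ/mol).
Ne > C: Ne lies to the right of C in period 2, so the across-period effect alone puts Ne higher.
Approximate values (kJ/mol): C 1086, Ne 2081, Se 941, Sr 550, Te 869.
So from lowest to highest: Sr < Te < Se < C < Ne.

Sr < Te < Se < C < Ne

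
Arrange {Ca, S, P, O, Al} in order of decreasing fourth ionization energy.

After 3 electrons have been removed, what remains? Ca³⁺ is already 1 electron into the core; S³⁺ still has 3 valence electrons; P³⁺ still has 2 valence electrons; O³⁺ still has 3 valence electrons; Al³⁺ is the bare [Ne] core.
Usually core removal costs more than valence removal, but here the competition is close: a tightly held n=2 valence electron can cost more to remove than an n=3 core electron, so the actual values have to decide it.
Valence configurations: S³⁺ [Ne]3s²3p¹, P³⁺ [Ne]3s², O³⁺ [He]2s²2p¹.
S³⁺ loses a lone 3p electron whereas P³⁺ must break into a filled 3s² pair, so IE_4(P) > IE_4(S) even though S has the higher nuclear charge.
Tabulated IE_4 (kJ/mol): Ca 6491, S 4556, P 4964, O 7469, Al 11577.
So the fourth ionization energies run S < P < Ca < O < Al.

Al, O, Ca, P, S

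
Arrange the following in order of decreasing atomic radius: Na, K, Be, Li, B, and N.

K, Na, Li, Be, B, N

Li is in period 2, group 1; Be is in period 2, group 2; B is in period 2, group 13; N is in period 2, group 15; Na is in period 3, group 1; K is in period 4, group 1.
Across a period the added protons contract the valence shell; down a group each new principal shell makes the atom larger.
Neither a single period nor a single group — weigh both effects.
B > N: B lies to the left of N in period 2, so the across-period effect alone puts B larger.
Be > B: Be lies to the left of B in period 2, so the across-period effect alone puts Be larger.
Li > Be: both are in period 2; the period trend gives Li the larger value.
Na > Li: they share group 1; the group trend gives Na the larger value.
K > Na: they share group 1; the group trend gives K the larger value.
For reference (pm): Li 133, Be 102, B 85, N 71, Na 155, K 196.
So from largest to smallest: K > Na > Li > Be > B > N.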